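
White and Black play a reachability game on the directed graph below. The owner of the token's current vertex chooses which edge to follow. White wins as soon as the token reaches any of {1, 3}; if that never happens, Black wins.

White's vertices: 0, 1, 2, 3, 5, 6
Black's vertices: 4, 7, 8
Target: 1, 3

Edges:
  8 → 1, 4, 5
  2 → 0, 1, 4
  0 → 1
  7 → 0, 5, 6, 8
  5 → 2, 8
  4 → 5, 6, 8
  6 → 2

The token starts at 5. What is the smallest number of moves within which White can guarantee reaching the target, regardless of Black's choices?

2

A0 = {1, 3}
A1: add {0, 2} — 0 (White) has 0→1; 2 (White) has 2→1.
A2: add {5, 6} — 5 (White) has 5→2; 6 (White) has 6→2.
A3 = A2; e.g. 4 (Black) can still go to 8. Fixed point.
5 enters the attractor at level 2, so White can force the target in 2 moves from there.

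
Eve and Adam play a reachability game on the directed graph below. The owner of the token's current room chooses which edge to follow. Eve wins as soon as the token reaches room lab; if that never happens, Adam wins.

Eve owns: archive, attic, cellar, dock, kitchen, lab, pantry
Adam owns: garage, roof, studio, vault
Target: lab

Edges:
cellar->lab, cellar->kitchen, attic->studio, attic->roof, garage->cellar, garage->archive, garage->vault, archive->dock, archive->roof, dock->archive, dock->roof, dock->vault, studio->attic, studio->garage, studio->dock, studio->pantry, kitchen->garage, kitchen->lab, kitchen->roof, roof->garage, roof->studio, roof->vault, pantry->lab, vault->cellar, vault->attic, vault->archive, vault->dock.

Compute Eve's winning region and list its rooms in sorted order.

A0 = {lab}
A1: add {cellar, kitchen, pantry} — cellar (Eve) has cellar→lab; kitchen (Eve) has kitchen→lab; pantry (Eve) has pantry→lab.
A2 = A1; e.g. attic (Eve) has no edge into A1. Fixed point.
Eve's winning region = {cellar, kitchen, lab, pantry}.

cellar, kitchen, lab, pantry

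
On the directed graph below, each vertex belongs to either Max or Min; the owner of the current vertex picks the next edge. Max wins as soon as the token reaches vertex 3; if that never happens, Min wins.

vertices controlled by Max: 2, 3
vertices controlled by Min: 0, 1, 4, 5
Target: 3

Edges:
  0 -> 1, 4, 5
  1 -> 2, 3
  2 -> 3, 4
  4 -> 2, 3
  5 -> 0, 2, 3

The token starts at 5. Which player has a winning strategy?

Min

A0 = {3}
A1: add {2} — 2 (Max) has 2→3.
A2: add {1, 4} — 1 (Min): all of {2, 3} already in; 4 (Min): all of {2, 3} already in.
A3 = A2; e.g. 0 (Min) can still go to 5. Fixed point.
5 never enters the attractor, so Min can avoid the target forever.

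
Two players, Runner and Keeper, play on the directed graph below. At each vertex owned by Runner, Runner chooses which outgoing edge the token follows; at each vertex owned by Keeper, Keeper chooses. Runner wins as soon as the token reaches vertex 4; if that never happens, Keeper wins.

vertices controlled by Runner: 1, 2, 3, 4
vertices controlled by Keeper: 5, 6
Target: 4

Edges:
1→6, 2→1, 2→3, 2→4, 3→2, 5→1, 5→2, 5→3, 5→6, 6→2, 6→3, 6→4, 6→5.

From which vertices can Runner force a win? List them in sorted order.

2, 3, 4

A0 = {4}
A1: add {2} — 2 (Runner) has 2→4.
A2: add {3} — 3 (Runner) has 3→2.
A3 = A2; e.g. 1 (Runner) has no edge into A2. Fixed point.
Runner's winning region = {2, 3, 4}.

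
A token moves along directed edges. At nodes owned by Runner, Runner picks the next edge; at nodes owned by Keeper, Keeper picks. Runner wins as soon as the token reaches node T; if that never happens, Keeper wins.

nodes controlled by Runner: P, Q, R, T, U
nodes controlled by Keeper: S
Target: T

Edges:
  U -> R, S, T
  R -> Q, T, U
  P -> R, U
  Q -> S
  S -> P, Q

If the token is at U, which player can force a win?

Runner

A0 = {T}
A1: add {R, U} — R (Runner) has R→T; U (Runner) has U→T.
U ∈ A1, so Runner can force the target.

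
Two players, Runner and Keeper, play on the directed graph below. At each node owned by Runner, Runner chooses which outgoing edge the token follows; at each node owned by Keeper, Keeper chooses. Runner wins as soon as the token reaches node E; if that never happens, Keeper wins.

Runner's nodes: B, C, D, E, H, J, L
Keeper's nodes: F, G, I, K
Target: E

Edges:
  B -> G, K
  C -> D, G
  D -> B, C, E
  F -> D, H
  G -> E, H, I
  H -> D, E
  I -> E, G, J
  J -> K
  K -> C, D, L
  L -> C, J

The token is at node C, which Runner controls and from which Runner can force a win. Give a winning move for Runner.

D

A0 = {E}
A1: add {D, H} — D (Runner) has D→E; H (Runner) has H→E.
A2: add {C, F} — C (Runner) has C→D; F (Keeper): all of {D, H} already in.
A3: add {L} — L (Runner) has L→C.
A4: add {K} — K (Keeper): all of {C, D, L} already in.
A5: add {B, J} — B (Runner) has B→K; J (Runner) has J→K.
A6 = A5; e.g. G (Keeper) can still go to I. Fixed point.
From C, successor D is in the attractor (rank 1); the other successor G is not.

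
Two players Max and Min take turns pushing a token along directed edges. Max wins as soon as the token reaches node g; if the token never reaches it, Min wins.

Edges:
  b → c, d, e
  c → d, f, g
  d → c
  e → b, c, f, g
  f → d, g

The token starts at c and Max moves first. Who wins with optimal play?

Max

Track states (vertex, player-to-move).
A0 = {(g,Max), (g,Min)}
A1: add {(c,Max), (e,Max), (f,Max)}.
(c,Max) ∈ A1 ⇒ Max forces the target.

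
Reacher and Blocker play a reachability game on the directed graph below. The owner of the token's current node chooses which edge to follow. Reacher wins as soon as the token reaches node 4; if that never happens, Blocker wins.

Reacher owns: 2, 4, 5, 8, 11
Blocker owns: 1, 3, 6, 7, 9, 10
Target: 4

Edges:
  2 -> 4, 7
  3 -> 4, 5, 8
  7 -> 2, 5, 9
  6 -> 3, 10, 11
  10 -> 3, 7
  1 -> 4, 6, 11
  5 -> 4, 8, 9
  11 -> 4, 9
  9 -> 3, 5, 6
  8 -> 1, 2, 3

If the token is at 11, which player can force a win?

A0 = {4}
A1: add {2, 5, 11} — 2 (Reacher) has 2→4; 5 (Reacher) has 5→4; 11 (Reacher) has 11→4.
11 ∈ A1, so Reacher can force the target.

Reacher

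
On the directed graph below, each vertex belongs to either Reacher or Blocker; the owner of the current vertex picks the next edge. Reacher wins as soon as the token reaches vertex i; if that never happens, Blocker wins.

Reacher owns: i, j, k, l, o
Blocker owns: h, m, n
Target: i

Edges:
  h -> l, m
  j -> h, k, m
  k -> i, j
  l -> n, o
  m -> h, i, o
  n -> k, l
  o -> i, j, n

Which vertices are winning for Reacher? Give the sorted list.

i, j, k, l, n, o

A0 = {i}
A1: add {k, o} — k (Reacher) has k→i; o (Reacher) has o→i.
A2: add {j, l} — j (Reacher) has j→k; l (Reacher) has l→o.
A3: add {n} — n (Blocker): all of {k, l} already in.
A4 = A3; e.g. h (Blocker) can still go to m. Fixed point.
Reacher's winning region = {i, j, k, l, n, o}.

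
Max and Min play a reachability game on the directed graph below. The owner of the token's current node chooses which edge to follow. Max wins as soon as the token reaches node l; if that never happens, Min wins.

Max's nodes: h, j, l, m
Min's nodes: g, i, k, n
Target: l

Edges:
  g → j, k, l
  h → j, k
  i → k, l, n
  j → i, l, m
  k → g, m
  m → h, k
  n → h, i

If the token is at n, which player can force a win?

A0 = {l}
A1: add {j} — j (Max) has j→l.
A2: add {h} — h (Max) has h→j.
A3: add {m} — m (Max) has m→h.
A4 = A3; e.g. g (Min) can still go to k. Fixed point.
n never enters the attractor, so Min can avoid the target forever.

Min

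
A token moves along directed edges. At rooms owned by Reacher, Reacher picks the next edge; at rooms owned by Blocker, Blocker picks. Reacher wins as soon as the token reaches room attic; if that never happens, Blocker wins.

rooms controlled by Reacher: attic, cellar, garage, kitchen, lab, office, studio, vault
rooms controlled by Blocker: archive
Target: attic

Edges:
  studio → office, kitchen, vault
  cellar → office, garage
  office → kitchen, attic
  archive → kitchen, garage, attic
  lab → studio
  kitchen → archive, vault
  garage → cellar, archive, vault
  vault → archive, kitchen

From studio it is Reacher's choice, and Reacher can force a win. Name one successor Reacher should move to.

office

A0 = {attic}
A1: add {office} — office (Reacher) has office→attic.
A2: add {cellar, studio} — studio (Reacher) has studio→office; cellar (Reacher) has cellar→office.
A3: add {garage, lab} — lab (Reacher) has lab→studio; garage (Reacher) has garage→cellar.
A4 = A3; e.g. archive (Blocker) can still go to kitchen. Fixed point.
From studio, successor office is in the attractor (rank 1); the other successors kitchen, vault are not.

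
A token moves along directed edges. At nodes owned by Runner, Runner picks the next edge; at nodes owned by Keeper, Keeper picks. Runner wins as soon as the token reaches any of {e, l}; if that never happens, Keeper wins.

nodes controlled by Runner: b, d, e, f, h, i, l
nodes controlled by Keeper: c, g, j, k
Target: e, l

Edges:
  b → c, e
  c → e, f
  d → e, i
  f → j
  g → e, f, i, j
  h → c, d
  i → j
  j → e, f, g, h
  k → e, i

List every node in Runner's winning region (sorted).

b, d, e, h, l

A0 = {e, l}
A1: add {b, d} — b (Runner) has b→e; d (Runner) has d→e.
A2: add {h} — h (Runner) has h→d.
A3 = A2; e.g. c (Keeper) can still go to f. Fixed point.
Runner's winning region = {b, d, e, h, l}.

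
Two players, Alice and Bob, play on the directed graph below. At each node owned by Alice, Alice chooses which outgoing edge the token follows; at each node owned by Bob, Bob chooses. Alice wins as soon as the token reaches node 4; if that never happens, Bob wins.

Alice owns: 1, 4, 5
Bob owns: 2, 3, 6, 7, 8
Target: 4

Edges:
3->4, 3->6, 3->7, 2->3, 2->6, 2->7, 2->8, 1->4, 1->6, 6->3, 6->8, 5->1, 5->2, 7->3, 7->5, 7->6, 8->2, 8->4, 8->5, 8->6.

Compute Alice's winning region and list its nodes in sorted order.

A0 = {4}
A1: add {1} — 1 (Alice) has 1→4.
A2: add {5} — 5 (Alice) has 5→1.
A3 = A2; e.g. 2 (Bob) can still go to 3. Fixed point.
Alice's winning region = {1, 4, 5}.

1, 4, 5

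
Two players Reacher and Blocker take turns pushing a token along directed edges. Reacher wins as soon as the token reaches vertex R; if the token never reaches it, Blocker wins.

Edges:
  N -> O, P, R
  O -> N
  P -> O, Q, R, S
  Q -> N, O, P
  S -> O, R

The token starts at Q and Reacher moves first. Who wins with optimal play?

Reacher

Track states (vertex, player-to-move).
A0 = {(R,Reacher), (R,Blocker)}
A1: add {(N,Reacher), (P,Reacher), (S,Reacher)}.
A2: add {(O,Blocker)}.
A3: add {(Q,Reacher)}.
(Q,Reacher) ∈ A3 ⇒ Reacher forces the target.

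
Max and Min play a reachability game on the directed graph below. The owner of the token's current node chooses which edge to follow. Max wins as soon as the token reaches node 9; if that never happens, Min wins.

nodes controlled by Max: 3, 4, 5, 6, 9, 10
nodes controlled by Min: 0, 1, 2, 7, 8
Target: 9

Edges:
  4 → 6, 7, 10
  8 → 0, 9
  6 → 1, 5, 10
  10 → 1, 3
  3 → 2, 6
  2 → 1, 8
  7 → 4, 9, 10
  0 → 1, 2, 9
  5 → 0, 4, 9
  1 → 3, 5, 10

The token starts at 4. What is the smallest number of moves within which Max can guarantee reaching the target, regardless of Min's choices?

3

A0 = {9}
A1: add {5} — 5 (Max) has 5→9.
A2: add {6} — 6 (Max) has 6→5.
A3: add {3, 4} — 3 (Max) has 3→6; 4 (Max) has 4→6.
4 enters the attractor at level 3, so Max can force the target in 3 moves from there.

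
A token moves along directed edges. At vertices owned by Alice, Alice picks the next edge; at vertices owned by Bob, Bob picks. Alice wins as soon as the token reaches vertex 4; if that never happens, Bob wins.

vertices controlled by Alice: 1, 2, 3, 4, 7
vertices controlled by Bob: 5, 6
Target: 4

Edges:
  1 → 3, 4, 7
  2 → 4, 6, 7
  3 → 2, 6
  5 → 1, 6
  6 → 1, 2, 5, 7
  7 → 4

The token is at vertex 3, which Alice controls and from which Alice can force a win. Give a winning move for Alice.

2

A0 = {4}
A1: add {1, 2, 7} — 1 (Alice) has 1→4; 2 (Alice) has 2→4; 7 (Alice) has 7→4.
A2: add {3} — 3 (Alice) has 3→2.
A3 = A2; e.g. 5 (Bob) can still go to 6. Fixed point.
From 3, successor 2 is in the attractor (rank 1); the other successor 6 is not.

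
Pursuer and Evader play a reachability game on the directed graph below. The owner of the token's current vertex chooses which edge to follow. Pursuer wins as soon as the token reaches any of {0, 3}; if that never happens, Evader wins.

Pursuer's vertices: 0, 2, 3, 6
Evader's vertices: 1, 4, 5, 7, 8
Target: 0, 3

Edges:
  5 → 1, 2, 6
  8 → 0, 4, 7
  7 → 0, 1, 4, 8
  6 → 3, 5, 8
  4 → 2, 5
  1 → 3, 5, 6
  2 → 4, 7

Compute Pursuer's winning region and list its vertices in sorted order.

A0 = {0, 3}
A1: add {6} — 6 (Pursuer) has 6→3.
A2 = A1; e.g. 1 (Evader) can still go to 5. Fixed point.
Pursuer's winning region = {0, 3, 6}.

0, 3, 6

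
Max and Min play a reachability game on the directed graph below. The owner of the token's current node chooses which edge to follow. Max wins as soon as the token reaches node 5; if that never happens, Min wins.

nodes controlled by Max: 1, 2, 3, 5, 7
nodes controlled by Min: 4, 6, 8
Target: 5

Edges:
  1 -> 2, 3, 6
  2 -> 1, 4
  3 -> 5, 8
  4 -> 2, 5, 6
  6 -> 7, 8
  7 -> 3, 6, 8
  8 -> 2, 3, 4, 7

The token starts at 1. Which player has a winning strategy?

A0 = {5}
A1: add {3} — 3 (Max) has 3→5.
A2: add {1, 7} — 1 (Max) has 1→3; 7 (Max) has 7→3.
1 ∈ A2, so Max can force the target.

Max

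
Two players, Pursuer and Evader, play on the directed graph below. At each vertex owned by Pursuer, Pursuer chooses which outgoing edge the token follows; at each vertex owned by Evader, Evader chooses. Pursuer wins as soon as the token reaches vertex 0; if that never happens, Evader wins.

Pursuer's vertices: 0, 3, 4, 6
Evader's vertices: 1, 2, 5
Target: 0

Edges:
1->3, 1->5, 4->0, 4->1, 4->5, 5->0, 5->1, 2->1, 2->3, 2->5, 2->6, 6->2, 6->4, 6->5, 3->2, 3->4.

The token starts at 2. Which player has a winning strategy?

Evader

A0 = {0}
A1: add {4} — 4 (Pursuer) has 4→0.
A2: add {3, 6} — 3 (Pursuer) has 3→4; 6 (Pursuer) has 6→4.
A3 = A2; e.g. 1 (Evader) can still go to 5. Fixed point.
2 never enters the attractor, so Evader can avoid the target forever.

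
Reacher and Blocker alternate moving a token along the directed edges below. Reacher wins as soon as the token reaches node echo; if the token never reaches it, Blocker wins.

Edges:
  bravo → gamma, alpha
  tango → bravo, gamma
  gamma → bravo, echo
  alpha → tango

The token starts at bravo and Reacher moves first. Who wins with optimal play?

Blocker

Track states (vertex, player-to-move).
A0 = {(echo,Reacher), (echo,Blocker)}
A1: add {(gamma,Reacher)}.
A2 = A1; e.g. (bravo,Reacher) stays out. (bravo,Reacher) never enters ⇒ Blocker avoids the target.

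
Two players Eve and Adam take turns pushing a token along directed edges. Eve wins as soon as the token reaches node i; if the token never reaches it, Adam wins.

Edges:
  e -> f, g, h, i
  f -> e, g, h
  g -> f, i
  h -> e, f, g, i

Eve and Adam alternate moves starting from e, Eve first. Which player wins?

Eve

Track states (vertex, player-to-move).
A0 = {(i,Eve), (i,Adam)}
A1: add {(e,Eve), (g,Eve), (h,Eve)}.
(e,Eve) ∈ A1 ⇒ Eve forces the target.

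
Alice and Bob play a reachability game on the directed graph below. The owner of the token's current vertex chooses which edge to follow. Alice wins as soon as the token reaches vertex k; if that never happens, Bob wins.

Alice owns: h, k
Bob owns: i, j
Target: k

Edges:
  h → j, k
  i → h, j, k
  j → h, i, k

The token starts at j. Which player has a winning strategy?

A0 = {k}
A1: add {h} — h (Alice) has h→k.
A2 = A1; e.g. i (Bob) can still go to j. Fixed point.
j never enters the attractor, so Bob can avoid the target forever.

Bob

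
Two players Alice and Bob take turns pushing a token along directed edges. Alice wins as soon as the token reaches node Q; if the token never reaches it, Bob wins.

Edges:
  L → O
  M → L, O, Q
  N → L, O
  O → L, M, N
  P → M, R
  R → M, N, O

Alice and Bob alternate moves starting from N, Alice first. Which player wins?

Track states (vertex, player-to-move).
A0 = {(Q,Alice), (Q,Bob)}
A1: add {(M,Alice)}.
A2 = A1; e.g. (L,Alice) stays out. (N,Alice) never enters ⇒ Bob avoids the target.

Bob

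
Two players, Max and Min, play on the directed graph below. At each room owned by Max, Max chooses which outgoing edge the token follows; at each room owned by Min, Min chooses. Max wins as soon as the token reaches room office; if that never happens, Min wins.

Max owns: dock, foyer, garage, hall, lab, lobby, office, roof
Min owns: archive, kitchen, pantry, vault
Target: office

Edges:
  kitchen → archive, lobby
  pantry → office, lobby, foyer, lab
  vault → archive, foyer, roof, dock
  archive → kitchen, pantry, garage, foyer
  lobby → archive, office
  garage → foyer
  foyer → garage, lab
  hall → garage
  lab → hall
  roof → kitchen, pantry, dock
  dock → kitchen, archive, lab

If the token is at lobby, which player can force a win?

A0 = {office}
A1: add {lobby} — lobby (Max) has lobby→office.
A2 = A1; e.g. kitchen (Min) can still go to archive. Fixed point.
lobby ∈ A1, so Max can force the target.

Max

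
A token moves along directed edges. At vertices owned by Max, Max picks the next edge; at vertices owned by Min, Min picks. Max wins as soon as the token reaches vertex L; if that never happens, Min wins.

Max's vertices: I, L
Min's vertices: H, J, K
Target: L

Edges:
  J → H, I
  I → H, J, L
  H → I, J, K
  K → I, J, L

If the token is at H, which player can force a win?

Min

A0 = {L}
A1: add {I} — I (Max) has I→L.
A2 = A1; e.g. H (Min) can still go to J. Fixed point.
H never enters the attractor, so Min can avoid the target forever.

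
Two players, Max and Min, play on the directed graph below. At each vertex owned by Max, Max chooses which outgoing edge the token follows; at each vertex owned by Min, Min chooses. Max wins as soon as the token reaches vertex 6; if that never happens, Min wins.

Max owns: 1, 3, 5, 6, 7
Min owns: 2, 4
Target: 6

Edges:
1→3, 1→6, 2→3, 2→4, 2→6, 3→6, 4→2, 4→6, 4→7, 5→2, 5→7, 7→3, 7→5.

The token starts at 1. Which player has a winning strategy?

A0 = {6}
A1: add {1, 3} — 1 (Max) has 1→6; 3 (Max) has 3→6.
1 ∈ A1, so Max can force the target.

Max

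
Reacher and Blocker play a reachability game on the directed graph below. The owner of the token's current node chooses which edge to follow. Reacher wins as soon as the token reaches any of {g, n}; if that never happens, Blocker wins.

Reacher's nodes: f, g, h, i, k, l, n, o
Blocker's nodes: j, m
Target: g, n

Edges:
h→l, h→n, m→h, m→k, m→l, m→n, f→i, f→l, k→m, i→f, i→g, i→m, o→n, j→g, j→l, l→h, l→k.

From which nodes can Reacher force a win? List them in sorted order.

f, g, h, i, j, l, n, o

A0 = {g, n}
A1: add {h, i, o} — h (Reacher) has h→n; i (Reacher) has i→g; o (Reacher) has o→n.
A2: add {f, l} — f (Reacher) has f→i; l (Reacher) has l→h.
A3: add {j} — j (Blocker): all of {g, l} already in.
A4 = A3; e.g. k (Reacher) has no edge into A3. Fixed point.
Reacher's winning region = {f, g, h, i, j, l, n, o}.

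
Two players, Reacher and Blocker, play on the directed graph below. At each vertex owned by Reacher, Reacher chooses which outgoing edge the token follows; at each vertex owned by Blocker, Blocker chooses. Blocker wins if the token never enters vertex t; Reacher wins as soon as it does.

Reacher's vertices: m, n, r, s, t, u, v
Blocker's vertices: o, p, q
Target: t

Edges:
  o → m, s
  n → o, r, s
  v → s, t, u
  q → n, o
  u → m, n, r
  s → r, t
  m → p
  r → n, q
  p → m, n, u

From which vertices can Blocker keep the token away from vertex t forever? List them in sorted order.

m, o, p, q

A0 = {t}
A1: add {s, v} — s (Reacher) has s→t; v (Reacher) has v→t.
A2: add {n} — n (Reacher) has n→s.
A3: add {r, u} — r (Reacher) has r→n; u (Reacher) has u→n.
A4 = A3; e.g. m (Reacher) has no edge into A3. Fixed point.
Reacher's attractor = {n, r, s, t, u, v}; Blocker avoids the target exactly from the complement.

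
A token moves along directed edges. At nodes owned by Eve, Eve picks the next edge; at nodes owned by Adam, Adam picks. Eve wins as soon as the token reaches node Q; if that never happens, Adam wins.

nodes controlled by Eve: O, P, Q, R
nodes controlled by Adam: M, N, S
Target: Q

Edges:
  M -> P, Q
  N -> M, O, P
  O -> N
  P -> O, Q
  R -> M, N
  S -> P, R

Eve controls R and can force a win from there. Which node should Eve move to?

A0 = {Q}
A1: add {P} — P (Eve) has P→Q.
A2: add {M} — M (Adam): all of {P, Q} already in.
A3: add {R} — R (Eve) has R→M.
A4: add {S} — S (Adam): all of {P, R} already in.
A5 = A4; e.g. N (Adam) can still go to O. Fixed point.
From R, successor M is in the attractor (rank 2); the other successor N is not.

M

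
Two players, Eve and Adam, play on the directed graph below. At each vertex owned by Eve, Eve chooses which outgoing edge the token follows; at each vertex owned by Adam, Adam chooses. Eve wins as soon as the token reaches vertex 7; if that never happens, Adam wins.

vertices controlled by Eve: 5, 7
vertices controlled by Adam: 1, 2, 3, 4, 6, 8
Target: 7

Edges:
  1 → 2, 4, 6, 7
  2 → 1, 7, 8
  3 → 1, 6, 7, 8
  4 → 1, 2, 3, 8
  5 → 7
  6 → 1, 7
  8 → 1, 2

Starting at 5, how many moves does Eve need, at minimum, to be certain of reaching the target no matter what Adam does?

A0 = {7}
A1: add {5} — 5 (Eve) has 5→7.
A2 = A1; e.g. 1 (Adam) can still go to 2. Fixed point.
5 enters the attractor at level 1, so Eve can force the target in 1 move from there.

1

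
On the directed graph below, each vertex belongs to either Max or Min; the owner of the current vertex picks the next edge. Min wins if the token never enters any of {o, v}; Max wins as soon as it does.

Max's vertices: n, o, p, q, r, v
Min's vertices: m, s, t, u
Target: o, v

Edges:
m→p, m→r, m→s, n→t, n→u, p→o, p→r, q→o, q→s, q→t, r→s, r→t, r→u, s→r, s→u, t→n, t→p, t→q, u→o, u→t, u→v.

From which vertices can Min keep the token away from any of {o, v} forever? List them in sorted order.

A0 = {o, v}
A1: add {p, q} — p (Max) has p→o; q (Max) has q→o.
A2 = A1; e.g. m (Min) can still go to r. Fixed point.
Max's attractor = {o, p, q, v}; Min avoids the target exactly from the complement.

m, n, r, s, t, u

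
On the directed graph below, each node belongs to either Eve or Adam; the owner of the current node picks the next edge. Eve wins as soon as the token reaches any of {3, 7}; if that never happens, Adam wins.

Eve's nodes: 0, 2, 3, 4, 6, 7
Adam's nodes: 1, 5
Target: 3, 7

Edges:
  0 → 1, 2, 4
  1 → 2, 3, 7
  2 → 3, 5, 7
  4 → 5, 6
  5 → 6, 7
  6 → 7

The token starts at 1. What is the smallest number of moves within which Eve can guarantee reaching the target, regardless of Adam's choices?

2

A0 = {3, 7}
A1: add {2, 6} — 2 (Eve) has 2→3; 6 (Eve) has 6→7.
A2: add {0, 1, 4, 5} — 0 (Eve) has 0→2; 1 (Adam): all of {2, 3, 7} already in; 4 (Eve) has 4→6; 5 (Adam): all of {6, 7} already in.
A2 = all vertices. Fixed point.
1 enters the attractor at level 2, so Eve can force the target in 2 moves from there.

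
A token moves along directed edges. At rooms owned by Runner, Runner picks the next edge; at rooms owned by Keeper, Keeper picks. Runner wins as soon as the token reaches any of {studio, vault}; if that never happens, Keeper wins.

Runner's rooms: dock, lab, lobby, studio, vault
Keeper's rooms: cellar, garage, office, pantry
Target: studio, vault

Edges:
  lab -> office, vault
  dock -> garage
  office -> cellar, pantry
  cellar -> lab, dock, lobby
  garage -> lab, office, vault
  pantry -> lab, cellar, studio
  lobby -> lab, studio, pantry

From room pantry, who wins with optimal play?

Keeper

A0 = {studio, vault}
A1: add {lab, lobby} — lab (Runner) has lab→vault; lobby (Runner) has lobby→studio.
A2 = A1; e.g. dock (Runner) has no edge into A1. Fixed point.
pantry never enters the attractor, so Keeper can avoid the target forever.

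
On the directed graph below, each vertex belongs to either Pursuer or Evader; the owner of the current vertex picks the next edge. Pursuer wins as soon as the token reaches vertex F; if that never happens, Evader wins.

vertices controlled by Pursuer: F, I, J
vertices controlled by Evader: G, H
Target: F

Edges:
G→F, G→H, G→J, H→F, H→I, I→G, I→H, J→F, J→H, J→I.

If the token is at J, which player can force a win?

A0 = {F}
A1: add {J} — J (Pursuer) has J→F.
A2 = A1; e.g. G (Evader) can still go to H. Fixed point.
J ∈ A1, so Pursuer can force the target.

Pursuer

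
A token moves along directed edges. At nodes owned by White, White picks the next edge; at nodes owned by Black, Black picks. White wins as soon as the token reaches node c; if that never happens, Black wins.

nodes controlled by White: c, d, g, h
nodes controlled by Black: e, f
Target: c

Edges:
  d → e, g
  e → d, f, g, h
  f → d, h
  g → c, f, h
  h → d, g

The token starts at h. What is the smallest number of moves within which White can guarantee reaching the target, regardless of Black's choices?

2

A0 = {c}
A1: add {g} — g (White) has g→c.
A2: add {d, h} — d (White) has d→g; h (White) has h→g.
h enters the attractor at level 2, so White can force the target in 2 moves from there.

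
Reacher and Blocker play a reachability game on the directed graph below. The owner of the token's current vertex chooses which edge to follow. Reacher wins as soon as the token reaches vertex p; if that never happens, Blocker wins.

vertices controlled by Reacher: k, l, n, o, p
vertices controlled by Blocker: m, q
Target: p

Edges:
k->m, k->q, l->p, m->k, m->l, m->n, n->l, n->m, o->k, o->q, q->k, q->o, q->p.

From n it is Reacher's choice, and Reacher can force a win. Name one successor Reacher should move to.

l

A0 = {p}
A1: add {l} — l (Reacher) has l→p.
A2: add {n} — n (Reacher) has n→l.
A3 = A2; e.g. k (Reacher) has no edge into A2. Fixed point.
From n, successor l is in the attractor (rank 1); the other successor m is not.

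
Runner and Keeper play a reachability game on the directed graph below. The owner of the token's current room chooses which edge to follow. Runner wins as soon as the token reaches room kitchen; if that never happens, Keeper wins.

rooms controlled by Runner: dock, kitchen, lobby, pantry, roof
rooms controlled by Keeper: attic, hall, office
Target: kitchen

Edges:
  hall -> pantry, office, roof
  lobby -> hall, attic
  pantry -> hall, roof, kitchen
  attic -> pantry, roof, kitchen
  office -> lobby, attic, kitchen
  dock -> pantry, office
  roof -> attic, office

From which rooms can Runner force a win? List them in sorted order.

dock, kitchen, pantry

A0 = {kitchen}
A1: add {pantry} — pantry (Runner) has pantry→kitchen.
A2: add {dock} — dock (Runner) has dock→pantry.
A3 = A2; e.g. hall (Keeper) can still go to office. Fixed point.
Runner's winning region = {dock, kitchen, pantry}.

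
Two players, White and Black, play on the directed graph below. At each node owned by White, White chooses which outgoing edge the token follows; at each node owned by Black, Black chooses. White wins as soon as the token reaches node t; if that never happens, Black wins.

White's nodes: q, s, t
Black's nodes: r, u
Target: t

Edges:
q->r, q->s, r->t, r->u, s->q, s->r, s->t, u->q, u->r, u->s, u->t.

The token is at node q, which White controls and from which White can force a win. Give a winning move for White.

s

A0 = {t}
A1: add {s} — s (White) has s→t.
A2: add {q} — q (White) has q→s.
A3 = A2; e.g. r (Black) can still go to u. Fixed point.
From q, successor s is in the attractor (rank 1); the other successor r is not.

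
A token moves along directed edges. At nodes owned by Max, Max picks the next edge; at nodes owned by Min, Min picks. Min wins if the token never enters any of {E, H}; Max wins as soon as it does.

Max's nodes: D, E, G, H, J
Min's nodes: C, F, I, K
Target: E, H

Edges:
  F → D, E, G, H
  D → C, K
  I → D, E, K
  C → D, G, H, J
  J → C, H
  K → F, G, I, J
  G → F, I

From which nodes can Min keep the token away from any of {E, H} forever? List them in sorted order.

A0 = {E, H}
A1: add {J} — J (Max) has J→H.
A2 = A1; e.g. C (Min) can still go to D. Fixed point.
Max's attractor = {E, H, J}; Min avoids the target exactly from the complement.

C, D, F, G, I, K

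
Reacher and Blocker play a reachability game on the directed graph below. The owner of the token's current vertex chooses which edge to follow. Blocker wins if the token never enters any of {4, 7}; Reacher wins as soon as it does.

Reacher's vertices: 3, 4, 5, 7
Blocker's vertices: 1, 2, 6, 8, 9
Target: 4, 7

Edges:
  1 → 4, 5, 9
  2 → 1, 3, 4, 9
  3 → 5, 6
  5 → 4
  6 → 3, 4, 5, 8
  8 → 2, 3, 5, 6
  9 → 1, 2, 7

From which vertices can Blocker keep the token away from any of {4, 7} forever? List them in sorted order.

1, 2, 6, 8, 9

A0 = {4, 7}
A1: add {5} — 5 (Reacher) has 5→4.
A2: add {3} — 3 (Reacher) has 3→5.
A3 = A2; e.g. 1 (Blocker) can still go to 9. Fixed point.
Reacher's attractor = {3, 4, 5, 7}; Blocker avoids the target exactly from the complement.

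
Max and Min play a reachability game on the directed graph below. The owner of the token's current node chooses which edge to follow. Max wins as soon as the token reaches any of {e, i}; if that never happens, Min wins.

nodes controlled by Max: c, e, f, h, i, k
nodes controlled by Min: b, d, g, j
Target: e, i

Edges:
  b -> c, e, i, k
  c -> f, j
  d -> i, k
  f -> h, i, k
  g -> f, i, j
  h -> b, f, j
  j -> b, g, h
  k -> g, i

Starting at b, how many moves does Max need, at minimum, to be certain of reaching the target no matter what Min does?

3

A0 = {e, i}
A1: add {f, k} — f (Max) has f→i; k (Max) has k→i.
A2: add {c, d, h} — c (Max) has c→f; d (Min): all of {i, k} already in; h (Max) has h→f.
A3: add {b} — b (Min): all of {c, e, i, k} already in.
A4 = A3; e.g. g (Min) can still go to j. Fixed point.
b enters the attractor at level 3, so Max can force the target in 3 moves from there.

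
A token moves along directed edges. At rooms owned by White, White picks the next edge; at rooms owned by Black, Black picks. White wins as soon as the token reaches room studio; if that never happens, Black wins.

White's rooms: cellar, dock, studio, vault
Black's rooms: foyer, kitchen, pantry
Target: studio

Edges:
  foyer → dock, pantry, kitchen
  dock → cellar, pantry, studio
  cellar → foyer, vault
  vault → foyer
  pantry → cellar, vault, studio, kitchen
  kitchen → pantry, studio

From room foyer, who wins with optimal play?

A0 = {studio}
A1: add {dock} — dock (White) has dock→studio.
A2 = A1; e.g. foyer (Black) can still go to pantry. Fixed point.
foyer never enters the attractor, so Black can avoid the target forever.

Black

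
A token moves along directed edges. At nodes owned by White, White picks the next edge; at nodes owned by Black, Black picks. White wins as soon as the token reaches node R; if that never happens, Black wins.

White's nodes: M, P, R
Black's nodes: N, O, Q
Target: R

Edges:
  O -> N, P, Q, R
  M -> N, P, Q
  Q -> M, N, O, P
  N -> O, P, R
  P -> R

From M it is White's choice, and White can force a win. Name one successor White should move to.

A0 = {R}
A1: add {P} — P (White) has P→R.
A2: add {M} — M (White) has M→P.
A3 = A2; e.g. N (Black) can still go to O. Fixed point.
From M, successor P is in the attractor (rank 1); the other successors N, Q are not.

P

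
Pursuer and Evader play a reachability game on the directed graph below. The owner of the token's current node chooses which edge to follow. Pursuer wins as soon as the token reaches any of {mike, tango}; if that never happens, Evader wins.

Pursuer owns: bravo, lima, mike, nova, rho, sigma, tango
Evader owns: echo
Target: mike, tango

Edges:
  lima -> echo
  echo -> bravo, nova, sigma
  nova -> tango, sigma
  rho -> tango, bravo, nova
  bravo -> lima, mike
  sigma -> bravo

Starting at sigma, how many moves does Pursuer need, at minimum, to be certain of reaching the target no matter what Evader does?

A0 = {mike, tango}
A1: add {bravo, nova, rho} — bravo (Pursuer) has bravo→mike; rho (Pursuer) has rho→tango; nova (Pursuer) has nova→tango.
A2: add {sigma} — sigma (Pursuer) has sigma→bravo.
sigma enters the attractor at level 2, so Pursuer can force the target in 2 moves from there.

2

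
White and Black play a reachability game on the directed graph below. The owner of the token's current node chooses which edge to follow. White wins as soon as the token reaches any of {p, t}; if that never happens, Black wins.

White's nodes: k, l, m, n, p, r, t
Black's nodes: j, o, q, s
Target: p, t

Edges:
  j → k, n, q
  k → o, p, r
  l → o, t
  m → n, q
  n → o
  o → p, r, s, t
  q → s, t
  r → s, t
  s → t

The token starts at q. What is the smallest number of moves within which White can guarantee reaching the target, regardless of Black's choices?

A0 = {p, t}
A1: add {k, l, r, s} — k (White) has k→p; l (White) has l→t; r (White) has r→t; s (Black): all of {t} already in.
A2: add {o, q} — o (Black): all of {p, r, s, t} already in; q (Black): all of {s, t} already in.
q enters the attractor at level 2, so White can force the target in 2 moves from there.

2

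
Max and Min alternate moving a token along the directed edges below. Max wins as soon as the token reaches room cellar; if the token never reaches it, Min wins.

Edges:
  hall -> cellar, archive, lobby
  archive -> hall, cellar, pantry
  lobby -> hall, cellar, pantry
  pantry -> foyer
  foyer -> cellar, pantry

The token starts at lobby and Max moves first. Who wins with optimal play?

Max

Track states (vertex, player-to-move).
A0 = {(cellar,Max), (cellar,Min)}
A1: add {(hall,Max), (archive,Max), (lobby,Max), (foyer,Max)}.
(lobby,Max) ∈ A1 ⇒ Max forces the target.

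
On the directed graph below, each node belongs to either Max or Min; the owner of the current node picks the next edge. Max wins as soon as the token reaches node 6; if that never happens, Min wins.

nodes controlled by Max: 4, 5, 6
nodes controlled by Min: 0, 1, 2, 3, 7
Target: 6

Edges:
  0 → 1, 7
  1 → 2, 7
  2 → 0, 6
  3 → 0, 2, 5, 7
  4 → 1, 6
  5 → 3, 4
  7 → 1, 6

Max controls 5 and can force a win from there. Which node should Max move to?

4

A0 = {6}
A1: add {4} — 4 (Max) has 4→6.
A2: add {5} — 5 (Max) has 5→4.
A3 = A2; e.g. 0 (Min) can still go to 1. Fixed point.
From 5, successor 4 is in the attractor (rank 1); the other successor 3 is not.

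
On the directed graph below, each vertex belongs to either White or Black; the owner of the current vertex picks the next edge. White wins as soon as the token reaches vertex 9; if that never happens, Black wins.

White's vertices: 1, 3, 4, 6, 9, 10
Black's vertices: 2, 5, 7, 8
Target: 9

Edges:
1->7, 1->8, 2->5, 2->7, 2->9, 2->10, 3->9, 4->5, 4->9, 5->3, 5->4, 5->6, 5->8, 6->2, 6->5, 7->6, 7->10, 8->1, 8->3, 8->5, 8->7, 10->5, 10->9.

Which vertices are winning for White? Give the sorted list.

3, 4, 9, 10

A0 = {9}
A1: add {3, 4, 10} — 3 (White) has 3→9; 4 (White) has 4→9; 10 (White) has 10→9.
A2 = A1; e.g. 1 (White) has no edge into A1. Fixed point.
White's winning region = {3, 4, 9, 10}.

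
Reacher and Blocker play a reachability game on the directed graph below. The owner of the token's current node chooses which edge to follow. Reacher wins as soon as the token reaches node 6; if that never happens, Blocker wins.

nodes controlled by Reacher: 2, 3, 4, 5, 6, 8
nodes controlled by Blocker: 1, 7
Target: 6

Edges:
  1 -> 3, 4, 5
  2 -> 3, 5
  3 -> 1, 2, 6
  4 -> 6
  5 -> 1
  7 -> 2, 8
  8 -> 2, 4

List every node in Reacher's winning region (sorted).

2, 3, 4, 6, 7, 8

A0 = {6}
A1: add {3, 4} — 3 (Reacher) has 3→6; 4 (Reacher) has 4→6.
A2: add {2, 8} — 2 (Reacher) has 2→3; 8 (Reacher) has 8→4.
A3: add {7} — 7 (Blocker): all of {2, 8} already in.
A4 = A3; e.g. 1 (Blocker) can still go to 5. Fixed point.
Reacher's winning region = {2, 3, 4, 6, 7, 8}.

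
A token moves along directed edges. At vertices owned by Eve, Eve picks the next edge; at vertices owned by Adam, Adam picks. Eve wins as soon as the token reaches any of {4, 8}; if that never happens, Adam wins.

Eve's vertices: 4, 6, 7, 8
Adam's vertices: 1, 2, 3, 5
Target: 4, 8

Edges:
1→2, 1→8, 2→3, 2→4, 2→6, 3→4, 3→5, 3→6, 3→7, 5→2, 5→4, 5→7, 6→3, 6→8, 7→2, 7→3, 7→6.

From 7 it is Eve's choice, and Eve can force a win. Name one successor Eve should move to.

A0 = {4, 8}
A1: add {6} — 6 (Eve) has 6→8.
A2: add {7} — 7 (Eve) has 7→6.
A3 = A2; e.g. 1 (Adam) can still go to 2. Fixed point.
From 7, successor 6 is in the attractor (rank 1); the other successors 2, 3 are not.

6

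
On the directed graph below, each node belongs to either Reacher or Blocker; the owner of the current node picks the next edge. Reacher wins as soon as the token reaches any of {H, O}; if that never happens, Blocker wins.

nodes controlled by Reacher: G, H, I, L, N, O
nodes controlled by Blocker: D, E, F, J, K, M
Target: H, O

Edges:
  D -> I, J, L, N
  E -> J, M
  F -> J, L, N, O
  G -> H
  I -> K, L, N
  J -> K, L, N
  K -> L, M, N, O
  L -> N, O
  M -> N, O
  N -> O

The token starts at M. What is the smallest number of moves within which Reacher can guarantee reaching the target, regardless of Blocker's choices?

A0 = {H, O}
A1: add {G, L, N} — G (Reacher) has G→H; L (Reacher) has L→O; N (Reacher) has N→O.
A2: add {I, M} — I (Reacher) has I→L; M (Blocker): all of {N, O} already in.
M enters the attractor at level 2, so Reacher can force the target in 2 moves from there.

2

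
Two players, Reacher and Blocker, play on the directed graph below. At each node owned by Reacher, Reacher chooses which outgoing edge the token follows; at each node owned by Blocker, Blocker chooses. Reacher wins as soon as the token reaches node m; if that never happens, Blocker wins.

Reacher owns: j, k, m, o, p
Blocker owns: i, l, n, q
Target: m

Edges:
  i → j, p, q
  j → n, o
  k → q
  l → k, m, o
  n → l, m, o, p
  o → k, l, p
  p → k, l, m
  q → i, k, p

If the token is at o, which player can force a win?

A0 = {m}
A1: add {p} — p (Reacher) has p→m.
A2: add {o} — o (Reacher) has o→p.
o ∈ A2, so Reacher can force the target.

Reacher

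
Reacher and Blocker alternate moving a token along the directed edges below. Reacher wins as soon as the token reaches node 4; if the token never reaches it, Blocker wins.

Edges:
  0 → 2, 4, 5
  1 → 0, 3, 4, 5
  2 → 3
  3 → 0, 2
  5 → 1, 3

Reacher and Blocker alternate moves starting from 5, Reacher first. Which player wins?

Blocker

Track states (vertex, player-to-move).
A0 = {(4,Reacher), (4,Blocker)}
A1: add {(0,Reacher), (1,Reacher)}.
A2 = A1; e.g. (0,Blocker) stays out. (5,Reacher) never enters ⇒ Blocker avoids the target.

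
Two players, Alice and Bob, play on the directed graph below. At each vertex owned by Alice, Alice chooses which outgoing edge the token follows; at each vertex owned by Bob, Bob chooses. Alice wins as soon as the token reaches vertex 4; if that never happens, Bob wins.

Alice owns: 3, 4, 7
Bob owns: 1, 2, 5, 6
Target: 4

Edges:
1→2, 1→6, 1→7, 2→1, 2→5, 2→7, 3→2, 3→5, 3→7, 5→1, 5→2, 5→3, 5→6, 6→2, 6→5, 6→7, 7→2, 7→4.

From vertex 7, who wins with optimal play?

A0 = {4}
A1: add {7} — 7 (Alice) has 7→4.
7 ∈ A1, so Alice can force the target.

Alice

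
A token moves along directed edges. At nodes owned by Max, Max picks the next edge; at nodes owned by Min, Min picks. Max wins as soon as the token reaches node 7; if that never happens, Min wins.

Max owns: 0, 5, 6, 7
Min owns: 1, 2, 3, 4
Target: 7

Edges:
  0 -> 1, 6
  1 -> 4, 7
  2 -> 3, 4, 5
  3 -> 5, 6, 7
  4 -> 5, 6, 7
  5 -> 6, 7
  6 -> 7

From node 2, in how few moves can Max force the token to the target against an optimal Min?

A0 = {7}
A1: add {5, 6} — 5 (Max) has 5→7; 6 (Max) has 6→7.
A2: add {0, 3, 4} — 0 (Max) has 0→6; 3 (Min): all of {5, 6, 7} already in; 4 (Min): all of {5, 6, 7} already in.
A3: add {1, 2} — 1 (Min): all of {4, 7} already in; 2 (Min): all of {3, 4, 5} already in.
A3 = all vertices. Fixed point.
2 enters the attractor at level 3, so Max can force the target in 3 moves from there.

3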